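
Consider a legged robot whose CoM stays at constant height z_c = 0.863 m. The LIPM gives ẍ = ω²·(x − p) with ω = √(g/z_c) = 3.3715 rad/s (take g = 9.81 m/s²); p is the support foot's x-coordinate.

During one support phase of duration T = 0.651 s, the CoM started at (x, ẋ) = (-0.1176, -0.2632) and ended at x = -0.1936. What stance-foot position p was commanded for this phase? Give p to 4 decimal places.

p = -0.1938

ωT = 3.3715·0.651 = 2.194847; cosh(ωT) = 4.544999, sinh(ωT) = 4.433624
x(T) = p + (x₀−p)·cosh(ωT) + (ẋ₀/ω)·sinh(ωT) ⇒ p·(1 − cosh) = x(T) − x₀·cosh − (ẋ₀/ω)·sinh
numerator   = -0.1936 − (-0.1176)·4.544999 − (-0.2632/3.3715)·4.433624 = 0.687008
denominator = 1 − 4.544999 = -3.544999
p = 0.687008 / -3.544999 = -0.1938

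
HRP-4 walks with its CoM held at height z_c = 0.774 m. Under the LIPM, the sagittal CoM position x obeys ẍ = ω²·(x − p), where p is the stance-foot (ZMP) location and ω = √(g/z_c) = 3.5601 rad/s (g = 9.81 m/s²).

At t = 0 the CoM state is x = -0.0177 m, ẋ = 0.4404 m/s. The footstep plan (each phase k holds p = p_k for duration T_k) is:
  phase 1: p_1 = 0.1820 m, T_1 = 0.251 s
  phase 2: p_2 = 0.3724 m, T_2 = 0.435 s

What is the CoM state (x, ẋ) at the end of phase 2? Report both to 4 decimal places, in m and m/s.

phase 1: p=0.1820, T=0.251, ωT=0.893585, cosh=1.426531, sinh=1.017345; start (x,ẋ)=(-0.017700, 0.440400) → end (x,ẋ)=(0.022972, -0.095039)
phase 2: p=0.3724, T=0.435, ωT=1.548643, cosh=2.458810, sinh=2.246274; start (x,ẋ)=(0.022972, -0.095039) → end (x,ẋ)=(-0.546743, -3.028046)

x = -0.5467, ẋ = -3.0280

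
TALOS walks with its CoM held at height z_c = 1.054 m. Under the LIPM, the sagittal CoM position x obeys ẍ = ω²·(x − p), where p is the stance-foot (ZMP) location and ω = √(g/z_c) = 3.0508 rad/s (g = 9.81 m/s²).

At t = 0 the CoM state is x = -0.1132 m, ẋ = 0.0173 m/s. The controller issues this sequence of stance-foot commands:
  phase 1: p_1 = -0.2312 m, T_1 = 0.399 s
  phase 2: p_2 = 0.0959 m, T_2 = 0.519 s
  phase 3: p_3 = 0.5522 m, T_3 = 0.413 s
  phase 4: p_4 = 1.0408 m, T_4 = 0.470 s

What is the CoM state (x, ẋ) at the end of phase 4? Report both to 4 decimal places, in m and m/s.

phase 1: p=-0.2312, T=0.399, ωT=1.217269, cosh=1.836994, sinh=1.540957; start (x,ẋ)=(-0.113200, 0.017300) → end (x,ẋ)=(-0.005696, 0.586516)
phase 2: p=0.0959, T=0.519, ωT=1.583365, cosh=2.538302, sinh=2.333019; start (x,ẋ)=(-0.005696, 0.586516) → end (x,ẋ)=(0.286540, 0.765634)
phase 3: p=0.5522, T=0.413, ωT=1.259980, cosh=1.904506, sinh=1.620846; start (x,ẋ)=(0.286540, 0.765634) → end (x,ẋ)=(0.453019, 0.144497)
phase 4: p=1.0408, T=0.470, ωT=1.433876, cosh=2.216655, sinh=1.978272; start (x,ẋ)=(0.453019, 0.144497) → end (x,ẋ)=(-0.168410, -3.227143)

x = -0.1684, ẋ = -3.2271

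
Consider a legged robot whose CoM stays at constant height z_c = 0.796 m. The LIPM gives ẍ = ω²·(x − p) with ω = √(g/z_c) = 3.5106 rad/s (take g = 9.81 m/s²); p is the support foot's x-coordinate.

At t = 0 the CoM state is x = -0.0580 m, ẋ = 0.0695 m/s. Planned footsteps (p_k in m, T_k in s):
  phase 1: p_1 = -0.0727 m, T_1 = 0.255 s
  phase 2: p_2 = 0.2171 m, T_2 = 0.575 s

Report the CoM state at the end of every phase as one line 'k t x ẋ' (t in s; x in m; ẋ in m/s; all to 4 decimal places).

1 0.2550 -0.0315 0.1519
2 0.8300 -0.5752 -2.6454

phase 1: p=-0.0727, T=0.255, ωT=0.895203, cosh=1.428179, sinh=1.019654; start (x,ẋ)=(-0.058000, 0.069500) → end (x,ẋ)=(-0.031519, 0.151878)
phase 2: p=0.2171, T=0.575, ωT=2.018595, cosh=3.830292, sinh=3.697450; start (x,ẋ)=(-0.031519, 0.151878) → end (x,ẋ)=(-0.575223, -2.645408)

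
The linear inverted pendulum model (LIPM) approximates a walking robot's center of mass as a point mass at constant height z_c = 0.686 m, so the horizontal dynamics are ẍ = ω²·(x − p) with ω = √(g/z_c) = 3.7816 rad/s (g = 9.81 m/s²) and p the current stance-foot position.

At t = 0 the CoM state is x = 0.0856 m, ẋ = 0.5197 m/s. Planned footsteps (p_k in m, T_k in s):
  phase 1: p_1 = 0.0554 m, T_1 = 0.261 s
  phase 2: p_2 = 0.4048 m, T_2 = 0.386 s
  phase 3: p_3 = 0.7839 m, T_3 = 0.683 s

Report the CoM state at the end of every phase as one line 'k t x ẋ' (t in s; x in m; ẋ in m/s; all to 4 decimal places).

1 0.2610 0.2603 0.9260
2 0.6470 0.5756 0.9880
3 1.3300 1.1168 1.3929

phase 1: p=0.0554, T=0.261, ωT=0.986998, cosh=1.527930, sinh=1.155236; start (x,ẋ)=(0.085600, 0.519700) → end (x,ẋ)=(0.260306, 0.925998)
phase 2: p=0.4048, T=0.386, ωT=1.459698, cosh=2.268482, sinh=2.036176; start (x,ẋ)=(0.260306, 0.925998) → end (x,ẋ)=(0.575615, 0.988006)
phase 3: p=0.7839, T=0.683, ωT=2.582833, cosh=6.655068, sinh=6.579508; start (x,ẋ)=(0.575615, 0.988006) → end (x,ẋ)=(1.116757, 1.392899)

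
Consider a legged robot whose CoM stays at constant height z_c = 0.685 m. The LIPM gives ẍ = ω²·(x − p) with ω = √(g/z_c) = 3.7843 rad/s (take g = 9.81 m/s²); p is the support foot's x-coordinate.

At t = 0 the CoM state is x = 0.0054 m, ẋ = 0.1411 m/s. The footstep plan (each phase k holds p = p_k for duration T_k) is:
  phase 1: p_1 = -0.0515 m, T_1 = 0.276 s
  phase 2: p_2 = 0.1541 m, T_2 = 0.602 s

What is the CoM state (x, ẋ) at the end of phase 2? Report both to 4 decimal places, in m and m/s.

x = 0.4468, ẋ = 1.1845

phase 1: p=-0.0515, T=0.276, ωT=1.044467, cosh=1.596881, sinh=1.245002; start (x,ẋ)=(0.005400, 0.141100) → end (x,ẋ)=(0.085783, 0.493402)
phase 2: p=0.1541, T=0.602, ωT=2.278149, cosh=4.930535, sinh=4.828061; start (x,ẋ)=(0.085783, 0.493402) → end (x,ẋ)=(0.446751, 1.184531)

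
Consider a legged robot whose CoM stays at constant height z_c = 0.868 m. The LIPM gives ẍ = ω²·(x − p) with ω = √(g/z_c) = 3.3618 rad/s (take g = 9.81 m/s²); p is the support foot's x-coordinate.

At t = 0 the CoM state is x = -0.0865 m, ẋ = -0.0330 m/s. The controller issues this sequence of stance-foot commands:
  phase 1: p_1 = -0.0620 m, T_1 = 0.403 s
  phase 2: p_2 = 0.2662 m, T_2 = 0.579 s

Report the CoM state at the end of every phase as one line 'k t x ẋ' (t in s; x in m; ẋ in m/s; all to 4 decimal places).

1 0.4030 -0.1304 -0.2172
2 0.9820 -1.3727 -5.3502

phase 1: p=-0.0620, T=0.403, ωT=1.354805, cosh=2.067002, sinh=1.809005; start (x,ẋ)=(-0.086500, -0.033000) → end (x,ẋ)=(-0.130399, -0.217208)
phase 2: p=0.2662, T=0.579, ωT=1.946482, cosh=3.573390, sinh=3.430615; start (x,ẋ)=(-0.130399, -0.217208) → end (x,ẋ)=(-1.372658, -5.350163)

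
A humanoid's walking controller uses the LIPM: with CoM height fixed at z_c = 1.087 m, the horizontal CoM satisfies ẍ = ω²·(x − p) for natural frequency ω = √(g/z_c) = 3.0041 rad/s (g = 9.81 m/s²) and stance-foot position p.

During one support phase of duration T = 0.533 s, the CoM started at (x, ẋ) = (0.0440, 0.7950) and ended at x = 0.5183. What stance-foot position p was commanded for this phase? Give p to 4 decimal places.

ωT = 3.0041·0.533 = 1.601185; cosh(ωT) = 2.580282, sinh(ωT) = 2.378625
x(T) = p + (x₀−p)·cosh(ωT) + (ẋ₀/ω)·sinh(ωT) ⇒ p·(1 − cosh) = x(T) − x₀·cosh − (ẋ₀/ω)·sinh
numerator   = 0.5183 − (0.0440)·2.580282 − (0.7950/3.0041)·2.378625 = -0.224708
denominator = 1 − 2.580282 = -1.580282
p = -0.224708 / -1.580282 = 0.1422

p = 0.1422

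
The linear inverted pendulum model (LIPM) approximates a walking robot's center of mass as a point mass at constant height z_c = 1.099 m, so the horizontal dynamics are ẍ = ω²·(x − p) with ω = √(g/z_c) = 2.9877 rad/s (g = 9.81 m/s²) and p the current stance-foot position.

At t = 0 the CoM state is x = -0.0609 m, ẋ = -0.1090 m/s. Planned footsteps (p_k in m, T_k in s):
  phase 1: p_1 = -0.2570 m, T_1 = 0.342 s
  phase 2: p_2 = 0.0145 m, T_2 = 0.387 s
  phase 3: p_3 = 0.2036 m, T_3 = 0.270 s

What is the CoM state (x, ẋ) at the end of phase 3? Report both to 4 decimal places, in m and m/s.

phase 1: p=-0.2570, T=0.342, ωT=1.021793, cosh=1.569061, sinh=1.209112; start (x,ẋ)=(-0.060900, -0.109000) → end (x,ẋ)=(0.006581, 0.537377)
phase 2: p=0.0145, T=0.387, ωT=1.156240, cosh=1.746314, sinh=1.431647; start (x,ẋ)=(0.006581, 0.537377) → end (x,ẋ)=(0.258171, 0.904556)
phase 3: p=0.2036, T=0.270, ωT=0.806679, cosh=1.343396, sinh=0.897059; start (x,ẋ)=(0.258171, 0.904556) → end (x,ẋ)=(0.548504, 1.361435)

x = 0.5485, ẋ = 1.3614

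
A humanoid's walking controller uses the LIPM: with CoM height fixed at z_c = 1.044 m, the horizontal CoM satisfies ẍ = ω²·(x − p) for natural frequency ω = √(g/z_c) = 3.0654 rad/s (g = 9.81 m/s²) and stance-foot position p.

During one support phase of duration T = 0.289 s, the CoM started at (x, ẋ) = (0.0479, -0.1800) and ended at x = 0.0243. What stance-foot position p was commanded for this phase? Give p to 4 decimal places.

ωT = 3.0654·0.289 = 0.885901; cosh(ωT) = 1.418755, sinh(ωT) = 1.006412
x(T) = p + (x₀−p)·cosh(ωT) + (ẋ₀/ω)·sinh(ωT) ⇒ p·(1 − cosh) = x(T) − x₀·cosh − (ẋ₀/ω)·sinh
numerator   = 0.0243 − (0.0479)·1.418755 − (-0.1800/3.0654)·1.006412 = 0.015438
denominator = 1 − 1.418755 = -0.418755
p = 0.015438 / -0.418755 = -0.0369

p = -0.0369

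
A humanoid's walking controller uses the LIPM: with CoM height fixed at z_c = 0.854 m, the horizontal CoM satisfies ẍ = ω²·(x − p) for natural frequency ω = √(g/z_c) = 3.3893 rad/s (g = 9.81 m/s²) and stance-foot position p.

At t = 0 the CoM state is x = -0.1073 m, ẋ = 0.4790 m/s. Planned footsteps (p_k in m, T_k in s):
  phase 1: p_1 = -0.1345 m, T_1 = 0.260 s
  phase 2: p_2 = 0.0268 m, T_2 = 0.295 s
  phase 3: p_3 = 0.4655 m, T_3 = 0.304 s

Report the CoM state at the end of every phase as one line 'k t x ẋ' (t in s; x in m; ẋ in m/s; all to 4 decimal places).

phase 1: p=-0.1345, T=0.260, ωT=0.881218, cosh=1.414058, sinh=0.999780; start (x,ẋ)=(-0.107300, 0.479000) → end (x,ẋ)=(0.045258, 0.769502)
phase 2: p=0.0268, T=0.295, ωT=0.999843, cosh=1.542897, sinh=1.174960; start (x,ẋ)=(0.045258, 0.769502) → end (x,ẋ)=(0.322041, 1.260770)
phase 3: p=0.4655, T=0.304, ωT=1.030347, cosh=1.579461, sinh=1.222578; start (x,ẋ)=(0.322041, 1.260770) → end (x,ẋ)=(0.693693, 1.396887)

1 0.2600 0.0453 0.7695
2 0.5550 0.3220 1.2608
3 0.8590 0.6937 1.3969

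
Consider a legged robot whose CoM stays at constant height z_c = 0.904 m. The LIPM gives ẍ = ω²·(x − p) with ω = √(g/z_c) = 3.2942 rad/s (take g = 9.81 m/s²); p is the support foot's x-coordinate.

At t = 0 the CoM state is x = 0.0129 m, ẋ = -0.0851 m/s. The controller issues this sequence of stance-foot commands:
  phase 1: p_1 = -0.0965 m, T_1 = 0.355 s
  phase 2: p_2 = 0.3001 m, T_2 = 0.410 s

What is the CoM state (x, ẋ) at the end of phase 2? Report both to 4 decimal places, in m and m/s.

x = 0.0081, ẋ = -0.6593

phase 1: p=-0.0965, T=0.355, ωT=1.169441, cosh=1.765366, sinh=1.454826; start (x,ẋ)=(0.012900, -0.085100) → end (x,ẋ)=(0.059048, 0.374065)
phase 2: p=0.3001, T=0.410, ωT=1.350622, cosh=2.059452, sinh=1.800373; start (x,ẋ)=(0.059048, 0.374065) → end (x,ẋ)=(0.008103, -0.659258)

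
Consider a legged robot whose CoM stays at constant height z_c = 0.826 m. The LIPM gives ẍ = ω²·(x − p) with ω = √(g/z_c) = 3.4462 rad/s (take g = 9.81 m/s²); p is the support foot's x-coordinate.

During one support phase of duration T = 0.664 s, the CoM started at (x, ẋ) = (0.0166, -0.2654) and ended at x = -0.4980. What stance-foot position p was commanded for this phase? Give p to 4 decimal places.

ωT = 3.4462·0.664 = 2.288277; cosh(ωT) = 4.979688, sinh(ωT) = 4.878247
x(T) = p + (x₀−p)·cosh(ωT) + (ẋ₀/ω)·sinh(ωT) ⇒ p·(1 − cosh) = x(T) − x₀·cosh − (ẋ₀/ω)·sinh
numerator   = -0.4980 − (0.0166)·4.979688 − (-0.2654/3.4462)·4.878247 = -0.204977
denominator = 1 − 4.979688 = -3.979688
p = -0.204977 / -3.979688 = 0.0515

p = 0.0515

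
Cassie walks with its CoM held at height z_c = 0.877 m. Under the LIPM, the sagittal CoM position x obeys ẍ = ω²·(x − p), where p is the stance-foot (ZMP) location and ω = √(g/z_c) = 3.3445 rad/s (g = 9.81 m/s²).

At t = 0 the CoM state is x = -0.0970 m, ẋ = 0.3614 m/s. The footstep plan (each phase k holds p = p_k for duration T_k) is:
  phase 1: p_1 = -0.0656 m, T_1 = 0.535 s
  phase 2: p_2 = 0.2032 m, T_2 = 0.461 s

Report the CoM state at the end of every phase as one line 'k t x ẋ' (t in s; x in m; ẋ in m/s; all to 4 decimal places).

1 0.5350 0.1522 0.8062
2 0.9960 0.6159 1.5895

phase 1: p=-0.0656, T=0.535, ωT=1.789308, cosh=3.076191, sinh=2.909115; start (x,ẋ)=(-0.097000, 0.361400) → end (x,ẋ)=(0.152161, 0.806228)
phase 2: p=0.2032, T=0.461, ωT=1.541815, cosh=2.443527, sinh=2.229535; start (x,ẋ)=(0.152161, 0.806228) → end (x,ẋ)=(0.615938, 1.589457)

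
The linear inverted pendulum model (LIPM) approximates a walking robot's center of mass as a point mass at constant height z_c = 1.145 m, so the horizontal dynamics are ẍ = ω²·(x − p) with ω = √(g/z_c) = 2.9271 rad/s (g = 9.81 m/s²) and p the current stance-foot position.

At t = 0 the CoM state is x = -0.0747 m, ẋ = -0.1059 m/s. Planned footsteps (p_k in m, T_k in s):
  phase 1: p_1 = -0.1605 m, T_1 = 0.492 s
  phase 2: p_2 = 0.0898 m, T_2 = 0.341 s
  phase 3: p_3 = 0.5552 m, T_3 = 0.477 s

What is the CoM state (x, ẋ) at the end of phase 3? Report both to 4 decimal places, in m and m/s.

phase 1: p=-0.1605, T=0.492, ωT=1.440133, cosh=2.229077, sinh=1.992181; start (x,ẋ)=(-0.074700, -0.105900) → end (x,ẋ)=(-0.041321, 0.264267)
phase 2: p=0.0898, T=0.341, ωT=0.998141, cosh=1.540899, sinh=1.172335; start (x,ẋ)=(-0.041321, 0.264267) → end (x,ẋ)=(-0.006402, -0.042736)
phase 3: p=0.5552, T=0.477, ωT=1.396227, cosh=2.143728, sinh=1.896199; start (x,ẋ)=(-0.006402, -0.042736) → end (x,ẋ)=(-0.676406, -3.208709)

x = -0.6764, ẋ = -3.2087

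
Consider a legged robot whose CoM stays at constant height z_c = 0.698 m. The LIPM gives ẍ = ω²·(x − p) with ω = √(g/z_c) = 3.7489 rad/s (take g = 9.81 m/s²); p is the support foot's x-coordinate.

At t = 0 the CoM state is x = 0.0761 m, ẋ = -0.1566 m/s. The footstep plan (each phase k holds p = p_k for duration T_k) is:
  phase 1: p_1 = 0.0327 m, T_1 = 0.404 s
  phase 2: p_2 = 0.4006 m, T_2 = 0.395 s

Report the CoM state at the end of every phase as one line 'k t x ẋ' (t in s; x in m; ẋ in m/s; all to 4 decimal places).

phase 1: p=0.0327, T=0.404, ωT=1.514556, cosh=2.383653, sinh=2.163747; start (x,ẋ)=(0.076100, -0.156600) → end (x,ẋ)=(0.045766, -0.021234)
phase 2: p=0.4006, T=0.395, ωT=1.480816, cosh=2.311991, sinh=2.084539; start (x,ẋ)=(0.045766, -0.021234) → end (x,ẋ)=(-0.431580, -2.822023)

1 0.4040 0.0458 -0.0212
2 0.7990 -0.4316 -2.8220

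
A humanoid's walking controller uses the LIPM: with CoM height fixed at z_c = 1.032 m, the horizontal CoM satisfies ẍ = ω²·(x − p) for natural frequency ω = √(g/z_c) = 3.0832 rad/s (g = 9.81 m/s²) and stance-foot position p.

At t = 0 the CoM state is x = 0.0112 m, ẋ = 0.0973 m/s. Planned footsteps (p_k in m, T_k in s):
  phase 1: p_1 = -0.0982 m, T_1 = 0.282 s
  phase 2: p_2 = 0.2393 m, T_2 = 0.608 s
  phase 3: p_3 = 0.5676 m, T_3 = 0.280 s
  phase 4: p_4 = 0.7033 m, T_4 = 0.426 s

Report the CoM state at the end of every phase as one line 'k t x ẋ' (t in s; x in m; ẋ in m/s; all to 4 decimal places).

1 0.2820 0.0863 0.4681
2 0.8900 0.2119 0.0598
3 1.1700 0.0898 -0.9853
4 1.5960 -1.0712 -5.2274

phase 1: p=-0.0982, T=0.282, ωT=0.869462, cosh=1.402402, sinh=0.983226; start (x,ẋ)=(0.011200, 0.097300) → end (x,ẋ)=(0.086252, 0.468098)
phase 2: p=0.2393, T=0.608, ωT=1.874586, cosh=3.335768, sinh=3.182349; start (x,ẋ)=(0.086252, 0.468098) → end (x,ẋ)=(0.211917, 0.059782)
phase 3: p=0.5676, T=0.280, ωT=0.863296, cosh=1.396366, sinh=0.974596; start (x,ẋ)=(0.211917, 0.059782) → end (x,ẋ)=(0.089833, -0.985306)
phase 4: p=0.7033, T=0.426, ωT=1.313443, cosh=1.993925, sinh=1.725032; start (x,ẋ)=(0.089833, -0.985306) → end (x,ẋ)=(-1.071180, -5.227423)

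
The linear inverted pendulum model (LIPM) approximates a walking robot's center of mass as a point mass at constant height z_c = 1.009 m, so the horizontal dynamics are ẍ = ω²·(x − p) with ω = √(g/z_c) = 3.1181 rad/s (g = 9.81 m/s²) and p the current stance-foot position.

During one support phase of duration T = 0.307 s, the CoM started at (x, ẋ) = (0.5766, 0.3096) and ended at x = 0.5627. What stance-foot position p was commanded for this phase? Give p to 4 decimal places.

p = 0.8278

ωT = 3.1181·0.307 = 0.957257; cosh(ωT) = 1.494243, sinh(ωT) = 1.110298
x(T) = p + (x₀−p)·cosh(ωT) + (ẋ₀/ω)·sinh(ωT) ⇒ p·(1 − cosh) = x(T) − x₀·cosh − (ẋ₀/ω)·sinh
numerator   = 0.5627 − (0.5766)·1.494243 − (0.3096/3.1181)·1.110298 = -0.409124
denominator = 1 − 1.494243 = -0.494243
p = -0.409124 / -0.494243 = 0.8278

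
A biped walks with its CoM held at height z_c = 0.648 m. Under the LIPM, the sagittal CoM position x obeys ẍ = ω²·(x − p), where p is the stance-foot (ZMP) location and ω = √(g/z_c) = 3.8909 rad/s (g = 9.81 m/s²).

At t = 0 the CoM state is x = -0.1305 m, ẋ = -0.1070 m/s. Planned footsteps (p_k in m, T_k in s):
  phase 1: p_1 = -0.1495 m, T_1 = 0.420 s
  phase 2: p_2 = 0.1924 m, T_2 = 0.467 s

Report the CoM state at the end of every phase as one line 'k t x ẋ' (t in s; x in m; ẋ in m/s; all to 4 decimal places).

1 0.4200 -0.1667 -0.1024
2 0.8870 -1.0207 -4.5094

phase 1: p=-0.1495, T=0.420, ωT=1.634178, cosh=2.660178, sinh=2.465065; start (x,ẋ)=(-0.130500, -0.107000) → end (x,ẋ)=(-0.166746, -0.102404)
phase 2: p=0.1924, T=0.467, ωT=1.817050, cosh=3.158092, sinh=2.995588; start (x,ẋ)=(-0.166746, -0.102404) → end (x,ẋ)=(-1.020657, -4.509440)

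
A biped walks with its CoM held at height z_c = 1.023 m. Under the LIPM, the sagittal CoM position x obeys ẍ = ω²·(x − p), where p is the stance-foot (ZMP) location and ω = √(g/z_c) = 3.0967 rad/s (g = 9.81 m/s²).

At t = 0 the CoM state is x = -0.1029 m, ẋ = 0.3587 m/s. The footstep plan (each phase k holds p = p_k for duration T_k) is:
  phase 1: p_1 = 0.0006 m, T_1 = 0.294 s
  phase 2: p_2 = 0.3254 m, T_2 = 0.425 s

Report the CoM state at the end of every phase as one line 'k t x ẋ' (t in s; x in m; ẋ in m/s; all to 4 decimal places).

phase 1: p=0.0006, T=0.294, ωT=0.910430, cosh=1.443871, sinh=1.041520; start (x,ẋ)=(-0.102900, 0.358700) → end (x,ẋ)=(-0.028198, 0.184101)
phase 2: p=0.3254, T=0.425, ωT=1.316097, cosh=1.998510, sinh=1.730331; start (x,ẋ)=(-0.028198, 0.184101) → end (x,ẋ)=(-0.278401, -1.526764)

1 0.2940 -0.0282 0.1841
2 0.7190 -0.2784 -1.5268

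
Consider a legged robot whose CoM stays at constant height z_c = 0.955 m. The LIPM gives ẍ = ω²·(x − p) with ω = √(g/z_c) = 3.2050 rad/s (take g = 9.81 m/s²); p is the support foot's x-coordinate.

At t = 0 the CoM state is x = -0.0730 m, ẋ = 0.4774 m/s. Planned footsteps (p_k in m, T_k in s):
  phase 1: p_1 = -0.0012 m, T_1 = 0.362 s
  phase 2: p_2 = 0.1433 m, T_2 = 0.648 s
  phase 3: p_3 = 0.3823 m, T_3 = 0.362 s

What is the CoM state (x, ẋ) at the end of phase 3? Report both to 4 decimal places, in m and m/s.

phase 1: p=-0.0012, T=0.362, ωT=1.160210, cosh=1.752012, sinh=1.438591; start (x,ẋ)=(-0.073000, 0.477400) → end (x,ẋ)=(0.087291, 0.505363)
phase 2: p=0.1433, T=0.648, ωT=2.076840, cosh=4.052270, sinh=3.926945; start (x,ẋ)=(0.087291, 0.505363) → end (x,ẋ)=(0.535534, 1.342942)
phase 3: p=0.3823, T=0.362, ωT=1.160210, cosh=1.752012, sinh=1.438591; start (x,ẋ)=(0.535534, 1.342942) → end (x,ẋ)=(1.253558, 3.059363)

x = 1.2536, ẋ = 3.0594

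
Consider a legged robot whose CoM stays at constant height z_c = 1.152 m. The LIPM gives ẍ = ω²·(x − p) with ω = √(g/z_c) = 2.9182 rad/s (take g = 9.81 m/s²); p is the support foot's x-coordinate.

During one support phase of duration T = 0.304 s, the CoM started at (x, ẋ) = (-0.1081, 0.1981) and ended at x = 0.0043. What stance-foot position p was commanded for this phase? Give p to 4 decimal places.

p = -0.2128

ωT = 2.9182·0.304 = 0.887133; cosh(ωT) = 1.419996, sinh(ωT) = 1.008161
x(T) = p + (x₀−p)·cosh(ωT) + (ẋ₀/ω)·sinh(ωT) ⇒ p·(1 − cosh) = x(T) − x₀·cosh − (ẋ₀/ω)·sinh
numerator   = 0.0043 − (-0.1081)·1.419996 − (0.1981/2.9182)·1.008161 = 0.089363
denominator = 1 − 1.419996 = -0.419996
p = 0.089363 / -0.419996 = -0.2128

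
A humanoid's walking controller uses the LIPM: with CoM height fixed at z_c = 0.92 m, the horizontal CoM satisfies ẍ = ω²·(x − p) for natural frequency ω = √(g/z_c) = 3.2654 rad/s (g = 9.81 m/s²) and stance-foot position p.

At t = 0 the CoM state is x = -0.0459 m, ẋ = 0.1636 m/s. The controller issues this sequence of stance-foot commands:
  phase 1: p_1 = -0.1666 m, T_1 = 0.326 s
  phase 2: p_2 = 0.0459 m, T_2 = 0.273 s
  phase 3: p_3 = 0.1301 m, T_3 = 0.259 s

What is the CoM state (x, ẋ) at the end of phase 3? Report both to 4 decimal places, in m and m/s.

x = 0.8005, ẋ = 2.4154

phase 1: p=-0.1666, T=0.326, ωT=1.064520, cosh=1.622171, sinh=1.277277; start (x,ẋ)=(-0.045900, 0.163600) → end (x,ẋ)=(0.093189, 0.768805)
phase 2: p=0.0459, T=0.273, ωT=0.891454, cosh=1.424366, sinh=1.014307; start (x,ẋ)=(0.093189, 0.768805) → end (x,ẋ)=(0.352065, 1.251687)
phase 3: p=0.1301, T=0.259, ωT=0.845739, cosh=1.379469, sinh=0.950229; start (x,ẋ)=(0.352065, 1.251687) → end (x,ẋ)=(0.800534, 2.415394)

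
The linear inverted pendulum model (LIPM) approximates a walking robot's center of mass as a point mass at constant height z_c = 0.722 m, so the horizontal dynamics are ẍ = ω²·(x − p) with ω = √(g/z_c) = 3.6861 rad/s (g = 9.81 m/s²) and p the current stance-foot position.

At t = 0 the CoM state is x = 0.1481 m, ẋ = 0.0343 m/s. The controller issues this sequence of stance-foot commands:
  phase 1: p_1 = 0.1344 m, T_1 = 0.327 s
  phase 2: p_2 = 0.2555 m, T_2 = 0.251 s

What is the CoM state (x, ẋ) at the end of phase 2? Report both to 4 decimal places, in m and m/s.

phase 1: p=0.1344, T=0.327, ωT=1.205355, cosh=1.818764, sinh=1.519179; start (x,ẋ)=(0.148100, 0.034300) → end (x,ẋ)=(0.173453, 0.139101)
phase 2: p=0.2555, T=0.251, ωT=0.925211, cosh=1.459424, sinh=1.062976; start (x,ẋ)=(0.173453, 0.139101) → end (x,ẋ)=(0.175872, -0.118470)

x = 0.1759, ẋ = -0.1185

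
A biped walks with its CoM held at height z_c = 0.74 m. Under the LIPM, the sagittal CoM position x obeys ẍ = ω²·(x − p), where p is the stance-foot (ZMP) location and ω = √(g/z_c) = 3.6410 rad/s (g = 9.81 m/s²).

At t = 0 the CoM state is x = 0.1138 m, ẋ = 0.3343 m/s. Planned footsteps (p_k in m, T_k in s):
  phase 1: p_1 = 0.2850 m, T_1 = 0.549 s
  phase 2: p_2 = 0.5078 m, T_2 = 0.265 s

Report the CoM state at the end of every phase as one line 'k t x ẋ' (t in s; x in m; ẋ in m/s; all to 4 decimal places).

1 0.5490 -0.0258 -1.0018
2 0.8140 -0.6027 -3.6847

phase 1: p=0.2850, T=0.549, ωT=1.998909, cosh=3.758241, sinh=3.622758; start (x,ẋ)=(0.113800, 0.334300) → end (x,ẋ)=(-0.025786, -1.001827)
phase 2: p=0.5078, T=0.265, ωT=0.964865, cosh=1.502734, sinh=1.121699; start (x,ẋ)=(-0.025786, -1.001827) → end (x,ẋ)=(-0.602675, -3.684701)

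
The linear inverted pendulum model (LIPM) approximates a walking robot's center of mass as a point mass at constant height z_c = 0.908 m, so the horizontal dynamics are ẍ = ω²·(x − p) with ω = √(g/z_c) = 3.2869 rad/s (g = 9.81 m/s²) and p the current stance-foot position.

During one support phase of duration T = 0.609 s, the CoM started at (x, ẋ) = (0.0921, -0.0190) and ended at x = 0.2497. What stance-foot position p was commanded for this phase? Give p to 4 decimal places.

ωT = 3.2869·0.609 = 2.001722; cosh(ωT) = 3.768447, sinh(ωT) = 3.633345
x(T) = p + (x₀−p)·cosh(ωT) + (ẋ₀/ω)·sinh(ωT) ⇒ p·(1 − cosh) = x(T) − x₀·cosh − (ẋ₀/ω)·sinh
numerator   = 0.2497 − (0.0921)·3.768447 − (-0.0190/3.2869)·3.633345 = -0.076371
denominator = 1 − 3.768447 = -2.768447
p = -0.076371 / -2.768447 = 0.0276

p = 0.0276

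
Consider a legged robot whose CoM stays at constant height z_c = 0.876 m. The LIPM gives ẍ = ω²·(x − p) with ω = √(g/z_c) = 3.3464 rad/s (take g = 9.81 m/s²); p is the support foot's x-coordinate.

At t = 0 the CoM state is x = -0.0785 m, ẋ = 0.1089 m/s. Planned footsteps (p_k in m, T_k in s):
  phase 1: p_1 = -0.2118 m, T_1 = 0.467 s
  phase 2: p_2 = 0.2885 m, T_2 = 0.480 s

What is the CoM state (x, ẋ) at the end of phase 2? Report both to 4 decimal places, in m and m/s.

x = 0.9659, ẋ = 2.5885

phase 1: p=-0.2118, T=0.467, ωT=1.562769, cosh=2.490785, sinh=2.281230; start (x,ẋ)=(-0.078500, 0.108900) → end (x,ẋ)=(0.194458, 1.288847)
phase 2: p=0.2885, T=0.480, ωT=1.606272, cosh=2.592415, sinh=2.391781; start (x,ẋ)=(0.194458, 1.288847) → end (x,ẋ)=(0.965886, 2.588530)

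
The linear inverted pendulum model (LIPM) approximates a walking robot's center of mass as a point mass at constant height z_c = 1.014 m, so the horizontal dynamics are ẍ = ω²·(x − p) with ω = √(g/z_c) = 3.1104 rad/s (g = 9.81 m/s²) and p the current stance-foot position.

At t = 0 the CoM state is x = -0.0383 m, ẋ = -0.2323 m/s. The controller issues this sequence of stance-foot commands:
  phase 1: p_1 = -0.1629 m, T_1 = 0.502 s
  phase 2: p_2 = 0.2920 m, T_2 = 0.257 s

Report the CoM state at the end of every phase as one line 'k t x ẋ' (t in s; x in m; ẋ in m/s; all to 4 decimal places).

phase 1: p=-0.1629, T=0.502, ωT=1.561421, cosh=2.487713, sinh=2.277875; start (x,ẋ)=(-0.038300, -0.232300) → end (x,ẋ)=(-0.023054, 0.304908)
phase 2: p=0.2920, T=0.257, ωT=0.799373, cosh=1.336878, sinh=0.887267; start (x,ẋ)=(-0.023054, 0.304908) → end (x,ẋ)=(-0.042211, -0.461847)

1 0.5020 -0.0231 0.3049
2 0.7590 -0.0422 -0.4618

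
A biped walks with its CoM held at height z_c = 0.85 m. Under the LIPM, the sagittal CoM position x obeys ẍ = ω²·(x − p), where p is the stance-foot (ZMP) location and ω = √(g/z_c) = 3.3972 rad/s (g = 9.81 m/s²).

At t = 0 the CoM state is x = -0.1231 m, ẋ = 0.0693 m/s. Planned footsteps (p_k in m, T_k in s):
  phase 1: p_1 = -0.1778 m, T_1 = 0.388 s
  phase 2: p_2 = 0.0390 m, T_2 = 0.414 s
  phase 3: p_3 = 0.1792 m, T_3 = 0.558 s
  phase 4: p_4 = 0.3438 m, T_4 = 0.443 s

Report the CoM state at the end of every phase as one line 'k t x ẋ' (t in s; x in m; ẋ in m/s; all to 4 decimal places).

phase 1: p=-0.1778, T=0.388, ωT=1.318114, cosh=2.002003, sinh=1.734363; start (x,ẋ)=(-0.123100, 0.069300) → end (x,ẋ)=(-0.032911, 0.461030)
phase 2: p=0.0390, T=0.414, ωT=1.406441, cosh=2.163208, sinh=1.918195; start (x,ẋ)=(-0.032911, 0.461030) → end (x,ẋ)=(0.143758, 0.528697)
phase 3: p=0.1792, T=0.558, ωT=1.895638, cosh=3.403507, sinh=3.253284; start (x,ẋ)=(0.143758, 0.528697) → end (x,ẋ)=(0.564872, 1.407716)
phase 4: p=0.3438, T=0.443, ωT=1.504960, cosh=2.362999, sinh=2.140973; start (x,ẋ)=(0.564872, 1.407716) → end (x,ẋ)=(1.753360, 4.934358)

1 0.3880 -0.0329 0.4610
2 0.8020 0.1438 0.5287
3 1.3600 0.5649 1.4077
4 1.8030 1.7534 4.9344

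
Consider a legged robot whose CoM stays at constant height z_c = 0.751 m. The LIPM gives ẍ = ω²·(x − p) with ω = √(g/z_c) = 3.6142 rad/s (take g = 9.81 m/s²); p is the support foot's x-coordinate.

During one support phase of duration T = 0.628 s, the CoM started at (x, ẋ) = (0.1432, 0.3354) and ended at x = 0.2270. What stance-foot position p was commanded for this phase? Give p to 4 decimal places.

p = 0.2358

ωT = 3.6142·0.628 = 2.269718; cosh(ωT) = 4.890005, sinh(ωT) = 4.786663
x(T) = p + (x₀−p)·cosh(ωT) + (ẋ₀/ω)·sinh(ωT) ⇒ p·(1 − cosh) = x(T) − x₀·cosh − (ẋ₀/ω)·sinh
numerator   = 0.2270 − (0.1432)·4.890005 − (0.3354/3.6142)·4.786663 = -0.917454
denominator = 1 − 4.890005 = -3.890005
p = -0.917454 / -3.890005 = 0.2358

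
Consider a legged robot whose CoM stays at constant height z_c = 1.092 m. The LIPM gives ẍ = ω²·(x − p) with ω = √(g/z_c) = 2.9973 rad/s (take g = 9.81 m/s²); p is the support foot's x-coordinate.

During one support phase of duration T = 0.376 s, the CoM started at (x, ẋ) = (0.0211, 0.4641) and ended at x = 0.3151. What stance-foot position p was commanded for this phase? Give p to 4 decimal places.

ωT = 2.9973·0.376 = 1.126985; cosh(ωT) = 1.705173, sinh(ωT) = 1.381164
x(T) = p + (x₀−p)·cosh(ωT) + (ẋ₀/ω)·sinh(ωT) ⇒ p·(1 − cosh) = x(T) − x₀·cosh − (ẋ₀/ω)·sinh
numerator   = 0.3151 − (0.0211)·1.705173 − (0.4641/2.9973)·1.381164 = 0.065262
denominator = 1 − 1.705173 = -0.705173
p = 0.065262 / -0.705173 = -0.0925

p = -0.0925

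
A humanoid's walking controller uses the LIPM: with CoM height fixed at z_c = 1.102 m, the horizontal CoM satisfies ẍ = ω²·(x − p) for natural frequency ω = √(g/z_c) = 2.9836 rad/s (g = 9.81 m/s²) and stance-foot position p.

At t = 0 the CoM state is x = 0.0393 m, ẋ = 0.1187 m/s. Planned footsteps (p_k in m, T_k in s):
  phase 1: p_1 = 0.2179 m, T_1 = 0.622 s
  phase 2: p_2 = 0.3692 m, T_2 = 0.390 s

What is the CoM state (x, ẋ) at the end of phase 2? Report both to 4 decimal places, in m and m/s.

phase 1: p=0.2179, T=0.622, ωT=1.855799, cosh=3.276568, sinh=3.120240; start (x,ẋ)=(0.039300, 0.118700) → end (x,ẋ)=(-0.243159, -1.273757)
phase 2: p=0.3692, T=0.390, ωT=1.163604, cosh=1.756904, sinh=1.444546; start (x,ẋ)=(-0.243159, -1.273757) → end (x,ẋ)=(-1.323361, -4.877104)

x = -1.3234, ẋ = -4.8771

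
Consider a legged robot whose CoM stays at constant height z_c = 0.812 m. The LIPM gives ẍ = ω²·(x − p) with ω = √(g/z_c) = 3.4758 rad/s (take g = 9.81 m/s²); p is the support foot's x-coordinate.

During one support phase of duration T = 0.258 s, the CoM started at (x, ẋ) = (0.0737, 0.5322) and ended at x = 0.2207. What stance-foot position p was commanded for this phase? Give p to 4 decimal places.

ωT = 3.4758·0.258 = 0.896756; cosh(ωT) = 1.429764, sinh(ωT) = 1.021874
x(T) = p + (x₀−p)·cosh(ωT) + (ẋ₀/ω)·sinh(ωT) ⇒ p·(1 − cosh) = x(T) − x₀·cosh − (ẋ₀/ω)·sinh
numerator   = 0.2207 − (0.0737)·1.429764 − (0.5322/3.4758)·1.021874 = -0.041139
denominator = 1 − 1.429764 = -0.429764
p = -0.041139 / -0.429764 = 0.0957

p = 0.0957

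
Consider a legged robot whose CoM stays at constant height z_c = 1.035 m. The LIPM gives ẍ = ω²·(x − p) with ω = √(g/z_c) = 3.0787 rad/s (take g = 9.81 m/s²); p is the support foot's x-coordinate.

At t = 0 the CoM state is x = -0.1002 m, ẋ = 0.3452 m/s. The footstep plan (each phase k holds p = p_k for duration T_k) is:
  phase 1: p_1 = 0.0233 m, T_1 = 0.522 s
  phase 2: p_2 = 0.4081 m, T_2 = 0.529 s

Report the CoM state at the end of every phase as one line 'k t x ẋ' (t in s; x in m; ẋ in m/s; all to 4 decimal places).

1 0.5220 -0.0287 -0.0146
2 1.0510 -0.7595 -3.3338

phase 1: p=0.0233, T=0.522, ωT=1.607081, cosh=2.594352, sinh=2.393880; start (x,ẋ)=(-0.100200, 0.345200) → end (x,ẋ)=(-0.028688, -0.014629)
phase 2: p=0.4081, T=0.529, ωT=1.628632, cosh=2.646548, sinh=2.450351; start (x,ẋ)=(-0.028688, -0.014629) → end (x,ẋ)=(-0.759524, -3.333801)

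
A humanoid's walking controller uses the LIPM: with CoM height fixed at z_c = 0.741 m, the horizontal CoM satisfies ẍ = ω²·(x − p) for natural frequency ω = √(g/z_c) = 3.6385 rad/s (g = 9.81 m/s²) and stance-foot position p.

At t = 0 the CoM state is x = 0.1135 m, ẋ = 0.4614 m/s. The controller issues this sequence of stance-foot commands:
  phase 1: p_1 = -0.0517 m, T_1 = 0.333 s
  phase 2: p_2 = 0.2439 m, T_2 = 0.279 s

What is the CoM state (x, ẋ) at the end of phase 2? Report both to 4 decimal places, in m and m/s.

phase 1: p=-0.0517, T=0.333, ωT=1.211620, cosh=1.828319, sinh=1.530604; start (x,ẋ)=(0.113500, 0.461400) → end (x,ẋ)=(0.444435, 1.763602)
phase 2: p=0.2439, T=0.279, ωT=1.015142, cosh=1.561053, sinh=1.198701; start (x,ẋ)=(0.444435, 1.763602) → end (x,ẋ)=(1.137963, 3.627704)

x = 1.1380, ẋ = 3.6277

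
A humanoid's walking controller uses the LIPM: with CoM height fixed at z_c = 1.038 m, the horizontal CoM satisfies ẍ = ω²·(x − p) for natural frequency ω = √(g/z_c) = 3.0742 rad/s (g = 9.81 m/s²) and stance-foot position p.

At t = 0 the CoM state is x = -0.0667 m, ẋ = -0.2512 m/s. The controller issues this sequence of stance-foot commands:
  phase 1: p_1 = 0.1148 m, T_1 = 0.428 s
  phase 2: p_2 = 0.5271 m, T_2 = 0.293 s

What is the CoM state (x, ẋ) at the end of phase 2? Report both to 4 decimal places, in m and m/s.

phase 1: p=0.1148, T=0.428, ωT=1.315758, cosh=1.997922, sinh=1.729651; start (x,ẋ)=(-0.066700, -0.251200) → end (x,ẋ)=(-0.389157, -1.466967)
phase 2: p=0.5271, T=0.293, ωT=0.900741, cosh=1.433847, sinh=1.027578; start (x,ẋ)=(-0.389157, -1.466967) → end (x,ẋ)=(-1.277019, -4.997844)

x = -1.2770, ẋ = -4.9978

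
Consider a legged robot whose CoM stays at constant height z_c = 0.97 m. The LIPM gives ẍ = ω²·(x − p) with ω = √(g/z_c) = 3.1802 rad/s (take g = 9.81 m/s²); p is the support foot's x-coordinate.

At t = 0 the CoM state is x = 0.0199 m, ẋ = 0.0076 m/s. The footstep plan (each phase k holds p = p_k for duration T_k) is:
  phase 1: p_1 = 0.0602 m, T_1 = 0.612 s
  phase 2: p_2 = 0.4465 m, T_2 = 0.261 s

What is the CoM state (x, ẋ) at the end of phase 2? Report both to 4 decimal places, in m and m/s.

x = -0.3864, ẋ = -2.1048

phase 1: p=0.0602, T=0.612, ωT=1.946282, cosh=3.572705, sinh=3.429901; start (x,ẋ)=(0.019900, 0.007600) → end (x,ẋ)=(-0.075583, -0.412431)
phase 2: p=0.4465, T=0.261, ωT=0.830032, cosh=1.364714, sinh=0.928679; start (x,ẋ)=(-0.075583, -0.412431) → end (x,ẋ)=(-0.386432, -2.104762)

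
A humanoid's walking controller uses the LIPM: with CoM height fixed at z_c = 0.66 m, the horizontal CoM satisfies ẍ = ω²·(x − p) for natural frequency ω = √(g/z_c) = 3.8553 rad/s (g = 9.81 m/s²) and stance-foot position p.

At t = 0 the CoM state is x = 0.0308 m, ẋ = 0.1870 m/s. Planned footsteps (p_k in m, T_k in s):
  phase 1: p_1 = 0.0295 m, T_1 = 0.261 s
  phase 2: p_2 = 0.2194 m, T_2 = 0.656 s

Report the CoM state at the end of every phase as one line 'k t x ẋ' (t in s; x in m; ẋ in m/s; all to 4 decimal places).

1 0.2610 0.0890 0.2959
2 0.9170 -0.1254 -1.2657

phase 1: p=0.0295, T=0.261, ωT=1.006233, cosh=1.550436, sinh=1.184843; start (x,ẋ)=(0.030800, 0.187000) → end (x,ẋ)=(0.088986, 0.295870)
phase 2: p=0.2194, T=0.656, ωT=2.529077, cosh=6.310827, sinh=6.231095; start (x,ẋ)=(0.088986, 0.295870) → end (x,ẋ)=(-0.125424, -1.265719)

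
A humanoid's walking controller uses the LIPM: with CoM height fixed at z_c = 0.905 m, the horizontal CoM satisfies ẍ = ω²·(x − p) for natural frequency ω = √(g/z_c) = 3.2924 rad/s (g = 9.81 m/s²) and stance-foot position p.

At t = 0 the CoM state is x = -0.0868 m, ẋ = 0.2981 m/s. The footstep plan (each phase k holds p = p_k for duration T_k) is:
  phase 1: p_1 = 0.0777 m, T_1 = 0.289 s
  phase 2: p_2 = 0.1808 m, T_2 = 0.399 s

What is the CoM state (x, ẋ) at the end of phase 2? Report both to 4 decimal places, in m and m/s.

x = -0.3943, ẋ = -1.7149

phase 1: p=0.0777, T=0.289, ωT=0.951504, cosh=1.487880, sinh=1.101720; start (x,ẋ)=(-0.086800, 0.298100) → end (x,ẋ)=(-0.067305, -0.153154)
phase 2: p=0.1808, T=0.399, ωT=1.313668, cosh=1.994312, sinh=1.725480; start (x,ẋ)=(-0.067305, -0.153154) → end (x,ẋ)=(-0.394263, -1.714912)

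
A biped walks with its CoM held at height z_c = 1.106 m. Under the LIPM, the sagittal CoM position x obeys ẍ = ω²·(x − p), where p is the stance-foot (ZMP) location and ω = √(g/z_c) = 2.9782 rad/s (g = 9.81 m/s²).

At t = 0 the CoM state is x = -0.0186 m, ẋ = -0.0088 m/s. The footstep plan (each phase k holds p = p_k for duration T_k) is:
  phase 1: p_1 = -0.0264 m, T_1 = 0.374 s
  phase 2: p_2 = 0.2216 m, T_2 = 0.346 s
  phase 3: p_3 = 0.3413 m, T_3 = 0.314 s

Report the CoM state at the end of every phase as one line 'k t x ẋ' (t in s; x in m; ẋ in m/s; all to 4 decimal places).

1 0.3740 -0.0173 0.0167
2 0.7200 -0.1488 -0.8434
3 1.0340 -0.6844 -2.8128

phase 1: p=-0.0264, T=0.374, ωT=1.113847, cosh=1.687174, sinh=1.358880; start (x,ẋ)=(-0.018600, -0.008800) → end (x,ẋ)=(-0.017255, 0.016720)
phase 2: p=0.2216, T=0.346, ωT=1.030457, cosh=1.579595, sinh=1.222752; start (x,ẋ)=(-0.017255, 0.016720) → end (x,ẋ)=(-0.148830, -0.843405)
phase 3: p=0.3413, T=0.314, ωT=0.935155, cosh=1.470066, sinh=1.077541; start (x,ẋ)=(-0.148830, -0.843405) → end (x,ẋ)=(-0.684376, -2.812754)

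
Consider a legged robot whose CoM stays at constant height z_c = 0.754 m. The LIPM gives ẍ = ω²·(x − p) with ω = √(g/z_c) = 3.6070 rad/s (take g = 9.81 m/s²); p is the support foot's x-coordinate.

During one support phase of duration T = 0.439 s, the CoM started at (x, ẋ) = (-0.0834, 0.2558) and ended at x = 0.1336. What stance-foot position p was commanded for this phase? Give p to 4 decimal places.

p = -0.1169

ωT = 3.6070·0.439 = 1.583473; cosh(ωT) = 2.538554, sinh(ωT) = 2.333293
x(T) = p + (x₀−p)·cosh(ωT) + (ẋ₀/ω)·sinh(ωT) ⇒ p·(1 − cosh) = x(T) − x₀·cosh − (ẋ₀/ω)·sinh
numerator   = 0.1336 − (-0.0834)·2.538554 − (0.2558/3.6070)·2.333293 = 0.179844
denominator = 1 − 2.538554 = -1.538554
p = 0.179844 / -1.538554 = -0.1169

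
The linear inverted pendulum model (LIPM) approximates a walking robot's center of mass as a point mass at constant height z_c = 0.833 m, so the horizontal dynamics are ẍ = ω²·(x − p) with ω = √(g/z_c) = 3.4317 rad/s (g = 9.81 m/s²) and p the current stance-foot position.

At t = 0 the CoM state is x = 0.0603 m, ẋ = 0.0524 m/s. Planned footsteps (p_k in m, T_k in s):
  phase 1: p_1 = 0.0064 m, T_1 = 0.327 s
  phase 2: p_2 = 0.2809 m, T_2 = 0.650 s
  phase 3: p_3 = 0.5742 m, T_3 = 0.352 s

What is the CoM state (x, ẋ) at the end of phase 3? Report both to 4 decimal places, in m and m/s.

x = -0.9307, ẋ = -4.8349

phase 1: p=0.0064, T=0.327, ωT=1.122166, cosh=1.698537, sinh=1.372963; start (x,ẋ)=(0.060300, 0.052400) → end (x,ẋ)=(0.118915, 0.342958)
phase 2: p=0.2809, T=0.650, ωT=2.230605, cosh=4.706479, sinh=4.599015; start (x,ẋ)=(0.118915, 0.342958) → end (x,ẋ)=(-0.021859, -0.942385)
phase 3: p=0.5742, T=0.352, ωT=1.207958, cosh=1.822726, sinh=1.523919; start (x,ẋ)=(-0.021859, -0.942385) → end (x,ẋ)=(-0.930738, -4.834880)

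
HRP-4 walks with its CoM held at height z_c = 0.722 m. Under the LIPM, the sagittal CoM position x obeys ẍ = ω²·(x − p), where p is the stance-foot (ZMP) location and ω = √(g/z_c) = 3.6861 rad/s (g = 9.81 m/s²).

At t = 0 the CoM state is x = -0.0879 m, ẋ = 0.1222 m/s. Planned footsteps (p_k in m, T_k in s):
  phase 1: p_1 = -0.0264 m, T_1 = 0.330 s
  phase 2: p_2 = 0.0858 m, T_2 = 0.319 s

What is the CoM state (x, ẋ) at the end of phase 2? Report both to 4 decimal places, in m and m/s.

x = -0.2727, ẋ = -1.1619

phase 1: p=-0.0264, T=0.330, ωT=1.216413, cosh=1.835675, sinh=1.539384; start (x,ẋ)=(-0.087900, 0.122200) → end (x,ẋ)=(-0.088261, -0.124651)
phase 2: p=0.0858, T=0.319, ωT=1.175866, cosh=1.774750, sinh=1.466198; start (x,ẋ)=(-0.088261, -0.124651) → end (x,ẋ)=(-0.272697, -1.161947)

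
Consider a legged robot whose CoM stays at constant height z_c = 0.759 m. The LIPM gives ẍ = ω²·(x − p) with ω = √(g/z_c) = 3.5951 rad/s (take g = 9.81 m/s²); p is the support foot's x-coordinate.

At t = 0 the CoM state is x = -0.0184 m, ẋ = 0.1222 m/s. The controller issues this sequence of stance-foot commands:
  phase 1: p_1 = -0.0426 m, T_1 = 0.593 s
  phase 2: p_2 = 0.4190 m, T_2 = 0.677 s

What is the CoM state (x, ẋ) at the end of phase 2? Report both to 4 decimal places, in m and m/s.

phase 1: p=-0.0426, T=0.593, ωT=2.131894, cosh=4.274717, sinh=4.156105; start (x,ẋ)=(-0.018400, 0.122200) → end (x,ẋ)=(0.202117, 0.883957)
phase 2: p=0.4190, T=0.677, ωT=2.433883, cosh=5.745383, sinh=5.657688; start (x,ẋ)=(0.202117, 0.883957) → end (x,ẋ)=(0.564028, 0.667287)

x = 0.5640, ẋ = 0.6673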